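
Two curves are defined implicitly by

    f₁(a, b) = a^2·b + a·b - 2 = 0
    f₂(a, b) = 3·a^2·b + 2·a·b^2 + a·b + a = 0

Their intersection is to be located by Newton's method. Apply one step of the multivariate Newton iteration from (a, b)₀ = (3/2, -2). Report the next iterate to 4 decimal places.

At (3/2, -2): F = (-9.5000, -3.0000).
Jacobian J = [[2·a·b + b, a^2 + a], [6·a·b + 2·b^2 + b + 1, 3·a^2 + 4·a·b + a]].
At the point, J = [[-8.0000, 3.7500], [-11.0000, -3.7500]] (det J = 71.2500).
Solving J·Δ = −F gives Δ = (-0.6579, 1.1298).
Then the next iterate is (a, b)₁ = (0.8421, -0.8702).

(0.8421, -0.8702)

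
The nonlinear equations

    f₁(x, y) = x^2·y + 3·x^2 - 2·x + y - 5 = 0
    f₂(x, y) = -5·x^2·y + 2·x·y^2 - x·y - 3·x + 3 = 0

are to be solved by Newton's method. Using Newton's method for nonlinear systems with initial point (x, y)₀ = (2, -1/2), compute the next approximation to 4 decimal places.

(1.7661, -0.2258)

At (2, -1/2): F = (0.5000, 9.0000).
Jacobian J = [[2·x·y + 6·x - 2, x^2 + 1], [-10·x·y + 2·y^2 - y - 3, -5·x^2 + 4·x·y - x]].
At the point, J = [[8.0000, 5.0000], [8.0000, -26.0000]] (det J = -248.0000).
Solving J·Δ = −F gives Δ = (-0.2339, 0.2742).
Then the next iterate is (x, y)₁ = (1.7661, -0.2258).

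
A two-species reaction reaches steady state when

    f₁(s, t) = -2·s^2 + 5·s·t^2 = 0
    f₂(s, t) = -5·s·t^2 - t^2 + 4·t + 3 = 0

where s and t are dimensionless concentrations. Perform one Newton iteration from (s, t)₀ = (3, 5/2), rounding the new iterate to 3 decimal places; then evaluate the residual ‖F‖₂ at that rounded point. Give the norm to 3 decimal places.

At (3, 5/2): F = (75.750, -87.000).
Jacobian J = [[-4·s + 5·t^2, 10·s·t], [-5·t^2, -10·s·t - 2·t + 4]].
At the point, J = [[19.250, 75.000], [-31.250, -76.000]] (det J = 880.750).
Solving J·Δ = −F gives Δ = (-0.872, -0.786).
Then the next iterate is (s, t)₁ = (2.128, 1.714).
Re-evaluating at (2.128, 1.714): F = (22.20138, -24.33995), so ‖F‖₂ = 32.944.

32.944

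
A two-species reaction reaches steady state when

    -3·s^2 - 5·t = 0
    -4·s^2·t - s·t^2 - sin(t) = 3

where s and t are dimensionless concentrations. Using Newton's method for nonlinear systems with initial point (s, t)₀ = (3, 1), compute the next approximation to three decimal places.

At (3, 1): F = (-32.000, -42.84147).
Jacobian J = [[-6·s, -5], [-8·s·t - t^2, -4·s^2 - 2·s·t - cos(t)]].
At the point, J = [[-18.000, -5.000], [-25.000, -42.54030]] (det J = 640.72544).
Solving J·Δ = −F gives Δ = (-1.790, 0.045).
Then the next iterate is (s, t)₁ = (1.210, 1.045).

(1.210, 1.045)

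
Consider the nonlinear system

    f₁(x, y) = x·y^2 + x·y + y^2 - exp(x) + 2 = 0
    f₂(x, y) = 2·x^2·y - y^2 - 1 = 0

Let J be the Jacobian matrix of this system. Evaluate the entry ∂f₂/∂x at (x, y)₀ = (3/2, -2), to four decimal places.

∂f₂/∂x = 4·x·y.
At (3/2, -2) this is -12.0000.

-12.0000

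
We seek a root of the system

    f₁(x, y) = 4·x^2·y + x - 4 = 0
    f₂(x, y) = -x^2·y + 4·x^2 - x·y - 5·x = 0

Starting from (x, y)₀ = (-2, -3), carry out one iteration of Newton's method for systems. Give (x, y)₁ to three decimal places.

At (-2, -3): F = (-54.000, 32.000).
Jacobian J = [[8·x·y + 1, 4·x^2], [-2·x·y + 8·x - y - 5, -x^2 - x]].
At the point, J = [[49.000, 16.000], [-30.000, -2.000]] (det J = 382.000).
Solving J·Δ = −F gives Δ = (1.058, 0.136).
Then the next iterate is (x, y)₁ = (-0.942, -2.864).

(-0.942, -2.864)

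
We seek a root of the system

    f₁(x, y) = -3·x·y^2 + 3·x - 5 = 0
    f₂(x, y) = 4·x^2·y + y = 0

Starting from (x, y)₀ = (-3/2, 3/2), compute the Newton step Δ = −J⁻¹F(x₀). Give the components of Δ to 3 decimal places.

At (-3/2, 3/2): F = (0.625, 15.000).
Jacobian J = [[-3·y^2 + 3, -6·x·y], [8·x·y, 4·x^2 + 1]].
At the point, J = [[-3.750, 13.500], [-18.000, 10.000]] (det J = 205.500).
Solving J·Δ = −F gives Δ = (0.955, 0.219).

(0.955, 0.219)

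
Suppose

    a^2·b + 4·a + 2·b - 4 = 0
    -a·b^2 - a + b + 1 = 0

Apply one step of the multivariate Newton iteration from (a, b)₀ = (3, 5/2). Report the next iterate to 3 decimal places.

At (3, 5/2): F = (35.500, -18.250).
Jacobian J = [[2·a·b + 4, a^2 + 2], [-b^2 - 1, -2·a·b + 1]].
At the point, J = [[19.000, 11.000], [-7.250, -14.000]] (det J = -186.250).
Solving J·Δ = −F gives Δ = (-1.591, -0.480).
Then the next iterate is (a, b)₁ = (1.409, 2.020).

(1.409, 2.020)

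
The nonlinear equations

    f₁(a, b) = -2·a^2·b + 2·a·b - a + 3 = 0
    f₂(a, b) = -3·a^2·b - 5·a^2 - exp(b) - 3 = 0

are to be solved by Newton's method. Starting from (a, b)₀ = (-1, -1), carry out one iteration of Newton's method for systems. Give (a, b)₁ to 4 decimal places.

(0.2234, -1.1409)

At (-1, -1): F = (8.0000, -5.367879).
Jacobian J = [[-4·a·b + 2·b - 1, -2·a^2 + 2·a], [-6·a·b - 10·a, -3·a^2 - exp(b)]].
At the point, J = [[-7.0000, -4.0000], [4.0000, -3.367879]] (det J = 39.575156).
Solving J·Δ = −F gives Δ = (1.2234, -0.1409).
Then the next iterate is (a, b)₁ = (0.2234, -1.1409).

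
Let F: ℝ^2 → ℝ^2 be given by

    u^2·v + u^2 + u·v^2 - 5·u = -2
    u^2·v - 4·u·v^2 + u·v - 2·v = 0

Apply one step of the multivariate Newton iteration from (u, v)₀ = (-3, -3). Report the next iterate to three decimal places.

At (-3, -3): F = (-28.000, 96.000).
Jacobian J = [[2·u·v + 2·u + v^2 - 5, u^2 + 2·u·v], [2·u·v - 4·v^2 + v, u^2 - 8·u·v + u - 2]].
At the point, J = [[16.000, 27.000], [-21.000, -68.000]] (det J = -521.000).
Solving J·Δ = −F gives Δ = (-1.321, 1.820).
Then the next iterate is (u, v)₁ = (-4.321, -1.180).

(-4.321, -1.180)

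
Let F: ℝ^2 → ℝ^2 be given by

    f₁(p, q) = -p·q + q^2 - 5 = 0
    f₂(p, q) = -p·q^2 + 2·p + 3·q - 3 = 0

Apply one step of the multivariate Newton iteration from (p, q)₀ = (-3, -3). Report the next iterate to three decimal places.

At (-3, -3): F = (-5.000, 9.000).
Jacobian J = [[-q, -p + 2·q], [-q^2 + 2, -2·p·q + 3]].
At the point, J = [[3.000, -3.000], [-7.000, -15.000]] (det J = -66.000).
Solving J·Δ = −F gives Δ = (1.545, -0.121).
Then the next iterate is (p, q)₁ = (-1.455, -3.121).

(-1.455, -3.121)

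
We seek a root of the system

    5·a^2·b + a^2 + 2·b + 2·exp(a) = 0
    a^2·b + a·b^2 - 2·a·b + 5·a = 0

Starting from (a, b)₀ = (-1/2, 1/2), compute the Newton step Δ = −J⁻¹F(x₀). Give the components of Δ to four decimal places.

(0.6341, -0.5040)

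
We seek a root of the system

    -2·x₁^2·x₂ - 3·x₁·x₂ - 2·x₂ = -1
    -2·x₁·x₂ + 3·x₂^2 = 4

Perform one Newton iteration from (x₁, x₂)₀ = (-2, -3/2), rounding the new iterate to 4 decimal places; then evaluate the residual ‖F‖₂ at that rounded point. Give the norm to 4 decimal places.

At (-2, -3/2): F = (7.0000, -3.2500).
Jacobian J = [[-4·x₁·x₂ - 3·x₂, -2·x₁^2 - 3·x₁ - 2], [-2·x₂, -2·x₁ + 6·x₂]].
At the point, J = [[-7.5000, -4.0000], [3.0000, -5.0000]] (det J = 49.5000).
Solving J·Δ = −F gives Δ = (0.9697, -0.0682).
Then the next iterate is (x₁, x₂)₁ = (-1.0303, -1.5682).
Re-evaluating at (-1.0303, -1.5682): F = (2.618596, 0.146321), so ‖F‖₂ = 2.6227.

2.6227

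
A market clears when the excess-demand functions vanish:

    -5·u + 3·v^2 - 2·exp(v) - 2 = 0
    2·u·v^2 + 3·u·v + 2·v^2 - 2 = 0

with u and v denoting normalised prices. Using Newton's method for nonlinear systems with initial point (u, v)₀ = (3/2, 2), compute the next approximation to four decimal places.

At (3/2, 2): F = (-12.278112, 27.0000).
Jacobian J = [[-5, 6·v - 2·exp(v)], [2·v^2 + 3·v, 4·u·v + 3·u + 4·v]].
At the point, J = [[-5.0000, -2.778112], [14.0000, 24.5000]] (det J = -83.606429).
Solving J·Δ = −F gives Δ = (-2.7008, 0.4413).
Then the next iterate is (u, v)₁ = (-1.2008, 2.4413).

(-1.2008, 2.4413)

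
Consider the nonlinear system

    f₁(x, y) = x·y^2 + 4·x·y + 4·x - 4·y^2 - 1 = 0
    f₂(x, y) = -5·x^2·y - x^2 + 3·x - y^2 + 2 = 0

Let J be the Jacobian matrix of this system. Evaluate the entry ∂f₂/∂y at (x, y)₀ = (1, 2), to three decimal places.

∂f₂/∂y = -5·x^2 - 2·y.
At (1, 2) this is -9.000.

-9.000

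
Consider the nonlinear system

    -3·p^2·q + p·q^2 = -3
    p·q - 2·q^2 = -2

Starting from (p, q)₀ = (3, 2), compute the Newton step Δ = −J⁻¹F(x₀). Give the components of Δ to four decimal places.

At (3, 2): F = (-39.0000, 0.0000).
Jacobian J = [[-6·p·q + q^2, -3·p^2 + 2·p·q], [q, p - 4·q]].
At the point, J = [[-32.0000, -15.0000], [2.0000, -5.0000]] (det J = 190.0000).
Solving J·Δ = −F gives Δ = (-1.0263, -0.4105).

(-1.0263, -0.4105)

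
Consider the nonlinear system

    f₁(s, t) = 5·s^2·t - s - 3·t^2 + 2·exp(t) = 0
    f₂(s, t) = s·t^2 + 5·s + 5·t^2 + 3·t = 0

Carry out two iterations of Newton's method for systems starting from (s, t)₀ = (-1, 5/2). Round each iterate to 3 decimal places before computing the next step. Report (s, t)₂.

At (-1, 5/2): F = (19.11499, 27.500).
Jacobian J = [[10·s·t - 1, 5·s^2 - 6·t + 2·exp(t)], [t^2 + 5, 2·s·t + 10·t + 3]].
At the point, J = [[-26.000, 14.36499], [11.250, 23.000]] (det J = -759.60611).
Solving J·Δ = −F gives Δ = (0.059, -1.224).
Then the next iterate is (s, t)₁ = (-0.941, 1.276).
Round to (-0.941, 1.276) and repeat: F = (8.87040, 5.73177), J = [[-13.00716, 3.93597], [6.62818, 13.35857]].
Δ = (0.480, -0.667), so (s, t)₂ = (-0.461, 0.609).

(-0.461, 0.609)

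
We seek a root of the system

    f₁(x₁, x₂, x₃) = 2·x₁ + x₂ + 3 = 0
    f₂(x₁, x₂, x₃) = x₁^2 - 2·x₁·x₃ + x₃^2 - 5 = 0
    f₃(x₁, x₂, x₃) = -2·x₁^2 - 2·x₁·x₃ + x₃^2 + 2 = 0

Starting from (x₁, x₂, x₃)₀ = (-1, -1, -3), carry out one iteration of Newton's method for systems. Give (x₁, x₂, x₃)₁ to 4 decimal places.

(-1.6667, 0.3333, -3.9167)

At (-1, -1, -3): F = (0.0000, -1.0000, 3.0000).
Jacobian J = [[2, 1, 0], [2·x₁ - 2·x₃, 0, -2·x₁ + 2·x₃], [-4·x₁ - 2·x₃, 0, -2·x₁ + 2·x₃]].
At the point, J = [[2.0000, 1.0000, 0.0000], [4.0000, 0.0000, -4.0000], [10.0000, 0.0000, -4.0000]] (det J = -24.0000).
Solving J·Δ = −F gives Δ = (-0.6667, 1.3333, -0.9167).
Then the next iterate is (x₁, x₂, x₃)₁ = (-1.6667, 0.3333, -3.9167).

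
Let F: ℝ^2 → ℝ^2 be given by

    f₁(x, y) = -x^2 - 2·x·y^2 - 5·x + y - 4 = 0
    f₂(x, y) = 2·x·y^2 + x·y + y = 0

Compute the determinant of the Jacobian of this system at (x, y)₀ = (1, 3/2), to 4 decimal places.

J = [[-2·x - 2·y^2 - 5, -4·x·y + 1], [2·y^2 + y, 4·x·y + x + 1]].
At the point, J = [[-11.5000, -5.0000], [6.0000, 8.0000]].
det J = -62.0000.

-62.0000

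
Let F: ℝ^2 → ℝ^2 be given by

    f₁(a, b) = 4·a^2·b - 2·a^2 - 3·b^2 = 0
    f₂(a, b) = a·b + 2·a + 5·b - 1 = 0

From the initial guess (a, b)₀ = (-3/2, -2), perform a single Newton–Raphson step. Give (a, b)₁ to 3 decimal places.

At (-3/2, -2): F = (-34.500, -11.000).
Jacobian J = [[8·a·b - 4·a, 4·a^2 - 6·b], [b + 2, a + 5]].
At the point, J = [[30.000, 21.000], [0.000, 3.500]] (det J = 105.000).
Solving J·Δ = −F gives Δ = (-1.050, 3.143).
Then the next iterate is (a, b)₁ = (-2.550, 1.143).

(-2.550, 1.143)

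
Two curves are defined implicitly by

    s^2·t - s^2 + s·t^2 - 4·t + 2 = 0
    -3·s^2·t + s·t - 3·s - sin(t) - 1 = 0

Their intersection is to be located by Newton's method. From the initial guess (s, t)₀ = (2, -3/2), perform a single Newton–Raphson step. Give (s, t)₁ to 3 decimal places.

At (2, -3/2): F = (2.500, 8.99749).
Jacobian J = [[2·s·t - 2·s + t^2, s^2 + 2·s·t - 4], [-6·s·t + t - 3, -3·s^2 + s - cos(t)]].
At the point, J = [[-7.750, -6.000], [13.500, -10.07074]] (det J = 159.04821).
Solving J·Δ = −F gives Δ = (-0.181, 0.651).
Then the next iterate is (s, t)₁ = (1.819, -0.849).

(1.819, -0.849)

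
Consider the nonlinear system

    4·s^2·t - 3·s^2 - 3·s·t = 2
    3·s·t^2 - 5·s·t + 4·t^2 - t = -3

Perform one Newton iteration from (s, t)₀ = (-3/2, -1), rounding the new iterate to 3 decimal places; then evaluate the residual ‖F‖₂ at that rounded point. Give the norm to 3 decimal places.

25.153

At (-3/2, -1): F = (-22.250, -4.000).
Jacobian J = [[8·s·t - 6·s - 3·t, 4·s^2 - 3·s], [3·t^2 - 5·t, 6·s·t - 5·s + 8·t - 1]].
At the point, J = [[24.000, 13.500], [8.000, 7.500]] (det J = 72.000).
Solving J·Δ = −F gives Δ = (1.568, -1.139).
Then the next iterate is (s, t)₁ = (0.068, -2.139).
Re-evaluating at (0.068, -2.139): F = (-1.61708, 25.10091), so ‖F‖₂ = 25.153.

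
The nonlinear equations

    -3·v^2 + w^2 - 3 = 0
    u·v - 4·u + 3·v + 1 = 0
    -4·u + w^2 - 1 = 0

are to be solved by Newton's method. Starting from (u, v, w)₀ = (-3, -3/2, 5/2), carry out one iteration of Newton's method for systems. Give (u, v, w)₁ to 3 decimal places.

(-0.636, -0.245, 0.941)

At (-3, -3/2, 5/2): F = (-3.500, 13.000, 17.250).
Jacobian J = [[0, -6·v, 2·w], [v - 4, u + 3, 0], [-4, 0, 2·w]].
At the point, J = [[0.000, 9.000, 5.000], [-5.500, 0.000, 0.000], [-4.000, 0.000, 5.000]] (det J = 247.500).
Solving J·Δ = −F gives Δ = (2.364, 1.255, -1.559).
Then the next iterate is (u, v, w)₁ = (-0.636, -0.245, 0.941).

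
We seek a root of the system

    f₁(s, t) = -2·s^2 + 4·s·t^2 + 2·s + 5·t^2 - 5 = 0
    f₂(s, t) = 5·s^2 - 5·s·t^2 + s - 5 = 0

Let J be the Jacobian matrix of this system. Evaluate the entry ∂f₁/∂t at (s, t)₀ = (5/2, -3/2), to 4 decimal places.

-45.0000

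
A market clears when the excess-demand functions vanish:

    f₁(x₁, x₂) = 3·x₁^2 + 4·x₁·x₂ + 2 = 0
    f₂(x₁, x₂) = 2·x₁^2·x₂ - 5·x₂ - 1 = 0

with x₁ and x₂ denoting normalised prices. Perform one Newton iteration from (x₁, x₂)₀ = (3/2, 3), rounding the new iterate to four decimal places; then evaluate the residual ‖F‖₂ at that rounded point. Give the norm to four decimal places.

0.4456

At (3/2, 3): F = (26.7500, -2.5000).
Jacobian J = [[6·x₁ + 4·x₂, 4·x₁], [4·x₁·x₂, 2·x₁^2 - 5]].
At the point, J = [[21.0000, 6.0000], [18.0000, -0.5000]] (det J = -118.5000).
Solving J·Δ = −F gives Δ = (0.0137, -4.5063).
Then the next iterate is (x₁, x₂)₁ = (1.5137, -1.5063).
Re-evaluating at (1.5137, -1.5063): F = (-0.246482, -0.371233), so ‖F‖₂ = 0.4456.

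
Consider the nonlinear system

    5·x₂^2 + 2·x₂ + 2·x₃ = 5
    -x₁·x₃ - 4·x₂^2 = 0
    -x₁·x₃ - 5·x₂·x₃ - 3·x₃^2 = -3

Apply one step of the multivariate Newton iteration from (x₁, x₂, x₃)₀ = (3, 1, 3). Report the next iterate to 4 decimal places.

At (3, 1, 3): F = (8.0000, -13.0000, -48.0000).
Jacobian J = [[0, 10·x₂ + 2, 2], [-x₃, -8·x₂, -x₁], [-x₃, -5·x₃, -x₁ - 5·x₂ - 6·x₃]].
At the point, J = [[0.0000, 12.0000, 2.0000], [-3.0000, -8.0000, -3.0000], [-3.0000, -15.0000, -26.0000]] (det J = -786.0000).
Solving J·Δ = −F gives Δ = (-1.7837, -0.4351, -1.3893).
Then the next iterate is (x₁, x₂, x₃)₁ = (1.2163, 0.5649, 1.6107).

(1.2163, 0.5649, 1.6107)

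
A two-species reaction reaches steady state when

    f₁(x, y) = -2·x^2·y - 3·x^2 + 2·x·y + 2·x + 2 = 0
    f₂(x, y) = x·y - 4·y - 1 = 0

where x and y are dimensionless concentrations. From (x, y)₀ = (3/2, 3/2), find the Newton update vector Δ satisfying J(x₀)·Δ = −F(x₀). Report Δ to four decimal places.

(-0.0827, -1.9496)

At (3/2, 3/2): F = (-4.0000, -4.7500).
Jacobian J = [[-4·x·y - 6·x + 2·y + 2, -2·x^2 + 2·x], [y, x - 4]].
At the point, J = [[-13.0000, -1.5000], [1.5000, -2.5000]] (det J = 34.7500).
Solving J·Δ = −F gives Δ = (-0.0827, -1.9496).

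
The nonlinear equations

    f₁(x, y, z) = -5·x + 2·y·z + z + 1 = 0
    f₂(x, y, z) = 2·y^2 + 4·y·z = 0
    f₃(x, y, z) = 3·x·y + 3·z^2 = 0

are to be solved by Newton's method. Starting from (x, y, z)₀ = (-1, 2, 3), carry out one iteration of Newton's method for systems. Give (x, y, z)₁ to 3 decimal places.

(0.360, 1.108, 1.231)

At (-1, 2, 3): F = (21.000, 32.000, 21.000).
Jacobian J = [[-5, 2·z, 2·y + 1], [0, 4·y + 4·z, 4·y], [3·y, 3·x, 6·z]].
At the point, J = [[-5.000, 6.000, 5.000], [0.000, 20.000, 8.000], [6.000, -3.000, 18.000]] (det J = -2232.000).
Solving J·Δ = −F gives Δ = (1.360, -0.892, -1.769).
Then the next iterate is (x, y, z)₁ = (0.360, 1.108, 1.231).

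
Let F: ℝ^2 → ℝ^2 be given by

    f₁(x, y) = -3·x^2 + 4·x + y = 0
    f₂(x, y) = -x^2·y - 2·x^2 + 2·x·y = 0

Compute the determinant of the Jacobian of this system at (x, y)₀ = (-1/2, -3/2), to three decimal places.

-6.250

J = [[-6·x + 4, 1], [-2·x·y - 4·x + 2·y, -x^2 + 2·x]].
At the point, J = [[7.000, 1.000], [-2.500, -1.250]].
det J = -6.250.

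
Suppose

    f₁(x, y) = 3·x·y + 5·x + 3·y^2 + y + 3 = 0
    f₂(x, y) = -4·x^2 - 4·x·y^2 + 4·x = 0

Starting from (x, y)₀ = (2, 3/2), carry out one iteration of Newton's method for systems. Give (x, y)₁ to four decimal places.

(4.8704, -2.0949)

At (2, 3/2): F = (30.2500, -26.0000).
Jacobian J = [[3·y + 5, 3·x + 6·y + 1], [-8·x - 4·y^2 + 4, -8·x·y]].
At the point, J = [[9.5000, 16.0000], [-21.0000, -24.0000]] (det J = 108.0000).
Solving J·Δ = −F gives Δ = (2.8704, -3.5949).
Then the next iterate is (x, y)₁ = (4.8704, -2.0949).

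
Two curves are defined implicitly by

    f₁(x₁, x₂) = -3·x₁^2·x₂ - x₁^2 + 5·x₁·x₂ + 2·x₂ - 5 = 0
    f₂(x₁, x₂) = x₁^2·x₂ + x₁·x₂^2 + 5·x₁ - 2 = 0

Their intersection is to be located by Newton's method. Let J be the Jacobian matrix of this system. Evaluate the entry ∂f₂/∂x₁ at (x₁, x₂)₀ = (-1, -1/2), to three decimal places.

6.250

∂f₂/∂x₁ = 2·x₁·x₂ + x₂^2 + 5.
At (-1, -1/2) this is 6.250.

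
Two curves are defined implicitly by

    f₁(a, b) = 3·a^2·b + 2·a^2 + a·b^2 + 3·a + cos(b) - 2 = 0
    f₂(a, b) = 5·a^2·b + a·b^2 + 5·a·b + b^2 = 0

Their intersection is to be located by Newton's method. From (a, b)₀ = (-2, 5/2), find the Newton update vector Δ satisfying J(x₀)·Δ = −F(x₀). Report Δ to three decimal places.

At (-2, 5/2): F = (16.69886, 18.750).
Jacobian J = [[6·a·b + 4·a + b^2 + 3, 3·a^2 + 2·a·b - sin(b)], [10·a·b + b^2 + 5·b, 5·a^2 + 2·a·b + 5·a + 2·b]].
At the point, J = [[-28.750, 1.40153], [-31.250, 5.000]] (det J = -99.95225).
Solving J·Δ = −F gives Δ = (0.572, -0.172).

(0.572, -0.172)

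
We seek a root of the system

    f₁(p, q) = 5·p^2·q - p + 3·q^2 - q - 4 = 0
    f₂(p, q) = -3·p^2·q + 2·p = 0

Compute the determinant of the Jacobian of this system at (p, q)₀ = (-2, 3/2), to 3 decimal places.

J = [[10·p·q - 1, 5·p^2 + 6·q - 1], [-6·p·q + 2, -3·p^2]].
At the point, J = [[-31.000, 28.000], [20.000, -12.000]].
det J = -188.000.

-188.000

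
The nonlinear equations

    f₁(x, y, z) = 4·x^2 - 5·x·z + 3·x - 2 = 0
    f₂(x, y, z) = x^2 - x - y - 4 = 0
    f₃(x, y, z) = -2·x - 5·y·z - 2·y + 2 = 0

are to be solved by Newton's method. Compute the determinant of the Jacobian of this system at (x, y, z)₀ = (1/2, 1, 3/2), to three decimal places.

2.500

J = [[8·x - 5·z + 3, 0, -5·x], [2·x - 1, -1, 0], [-2, -5·z - 2, -5·y]].
At the point, J = [[-0.500, 0.000, -2.500], [0.000, -1.000, 0.000], [-2.000, -9.500, -5.000]].
det J = 2.500.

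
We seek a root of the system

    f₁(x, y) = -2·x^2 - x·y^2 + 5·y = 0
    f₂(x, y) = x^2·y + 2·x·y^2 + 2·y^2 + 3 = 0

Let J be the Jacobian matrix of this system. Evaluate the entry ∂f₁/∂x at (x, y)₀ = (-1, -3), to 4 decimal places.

-5.0000

∂f₁/∂x = -4·x - y^2.
At (-1, -3) this is -5.0000.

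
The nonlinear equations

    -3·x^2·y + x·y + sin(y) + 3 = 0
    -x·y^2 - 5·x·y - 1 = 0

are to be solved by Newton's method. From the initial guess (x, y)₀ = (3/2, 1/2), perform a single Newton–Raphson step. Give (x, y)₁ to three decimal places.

At (3/2, 1/2): F = (0.85443, -5.125).
Jacobian J = [[-6·x·y + y, -3·x^2 + x + cos(y)], [-y^2 - 5·y, -2·x·y - 5·x]].
At the point, J = [[-4.000, -4.37242], [-2.750, -9.000]] (det J = 23.97585).
Solving J·Δ = −F gives Δ = (1.255, -0.953).
Then the next iterate is (x, y)₁ = (2.755, -0.453).

(2.755, -0.453)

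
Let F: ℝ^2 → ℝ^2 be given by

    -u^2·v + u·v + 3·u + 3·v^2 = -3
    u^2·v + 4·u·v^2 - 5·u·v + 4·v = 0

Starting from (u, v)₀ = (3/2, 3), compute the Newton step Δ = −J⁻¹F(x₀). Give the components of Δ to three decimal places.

At (3/2, 3): F = (32.250, 50.250).
Jacobian J = [[-2·u·v + v + 3, -u^2 + u + 6·v], [2·u·v + 4·v^2 - 5·v, u^2 + 8·u·v - 5·u + 4]].
At the point, J = [[-3.000, 17.250], [30.000, 34.750]] (det J = -621.750).
Solving J·Δ = −F gives Δ = (0.408, -1.799).

(0.408, -1.799)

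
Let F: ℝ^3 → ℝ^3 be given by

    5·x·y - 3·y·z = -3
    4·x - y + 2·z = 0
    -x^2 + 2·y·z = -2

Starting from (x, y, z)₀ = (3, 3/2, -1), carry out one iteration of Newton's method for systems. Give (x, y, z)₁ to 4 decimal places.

(1.1535, 0.3154, -2.1494)

At (3, 3/2, -1): F = (30.0000, 8.5000, -10.0000).
Jacobian J = [[5·y, 5·x - 3·z, -3·y], [4, -1, 2], [-2·x, 2·z, 2·y]].
At the point, J = [[7.5000, 18.0000, -4.5000], [4.0000, -1.0000, 2.0000], [-6.0000, -2.0000, 3.0000]] (det J = -361.5000).
Solving J·Δ = −F gives Δ = (-1.8465, -1.1846, -1.1494).
Then the next iterate is (x, y, z)₁ = (1.1535, 0.3154, -2.1494).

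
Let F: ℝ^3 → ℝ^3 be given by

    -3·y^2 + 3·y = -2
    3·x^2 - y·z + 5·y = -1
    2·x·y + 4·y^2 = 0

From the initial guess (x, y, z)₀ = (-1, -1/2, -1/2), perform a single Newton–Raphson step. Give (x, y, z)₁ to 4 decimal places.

At (-1, -1/2, -1/2): F = (-0.2500, 1.2500, 2.0000).
Jacobian J = [[0, -6·y + 3, 0], [6·x, -z + 5, -y], [2·y, 2·x + 8·y, 0]].
At the point, J = [[0.0000, 6.0000, 0.0000], [-6.0000, 5.5000, 0.5000], [-1.0000, -6.0000, 0.0000]] (det J = -3.0000).
Solving J·Δ = −F gives Δ = (1.7500, 0.0417, 18.0417).
Then the next iterate is (x, y, z)₁ = (0.7500, -0.4583, 17.5417).

(0.7500, -0.4583, 17.5417)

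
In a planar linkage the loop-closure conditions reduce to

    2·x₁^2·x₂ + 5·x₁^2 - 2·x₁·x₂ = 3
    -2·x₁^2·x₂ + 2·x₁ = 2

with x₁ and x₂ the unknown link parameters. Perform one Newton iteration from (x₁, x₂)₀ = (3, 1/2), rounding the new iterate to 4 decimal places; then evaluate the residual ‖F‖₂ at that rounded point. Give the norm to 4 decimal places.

11.2642

At (3, 1/2): F = (48.0000, -5.0000).
Jacobian J = [[4·x₁·x₂ + 10·x₁ - 2·x₂, 2·x₁^2 - 2·x₁], [-4·x₁·x₂ + 2, -2·x₁^2]].
At the point, J = [[35.0000, 12.0000], [-4.0000, -18.0000]] (det J = -582.0000).
Solving J·Δ = −F gives Δ = (-1.3814, 0.0292).
Then the next iterate is (x₁, x₂)₁ = (1.6186, 0.5292).
Re-evaluating at (1.6186, 0.5292): F = (11.159070, -1.535666), so ‖F‖₂ = 11.2642.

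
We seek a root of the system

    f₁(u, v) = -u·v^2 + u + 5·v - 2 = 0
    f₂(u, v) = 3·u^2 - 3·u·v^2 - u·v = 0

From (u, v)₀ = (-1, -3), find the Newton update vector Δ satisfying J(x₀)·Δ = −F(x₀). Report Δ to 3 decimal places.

At (-1, -3): F = (-9.000, 27.000).
Jacobian J = [[-v^2 + 1, -2·u·v + 5], [6·u - 3·v^2 - v, -6·u·v - u]].
At the point, J = [[-8.000, -1.000], [-30.000, -17.000]] (det J = 106.000).
Solving J·Δ = −F gives Δ = (-1.698, 4.585).

(-1.698, 4.585)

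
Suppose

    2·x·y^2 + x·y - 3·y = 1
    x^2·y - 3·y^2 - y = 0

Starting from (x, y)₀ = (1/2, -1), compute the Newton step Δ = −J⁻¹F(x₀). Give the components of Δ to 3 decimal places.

(-4.000, -0.333)

At (1/2, -1): F = (2.500, -2.250).
Jacobian J = [[2·y^2 + y, 4·x·y + x - 3], [2·x·y, x^2 - 6·y - 1]].
At the point, J = [[1.000, -4.500], [-1.000, 5.250]] (det J = 0.750).
Solving J·Δ = −F gives Δ = (-4.000, -0.333).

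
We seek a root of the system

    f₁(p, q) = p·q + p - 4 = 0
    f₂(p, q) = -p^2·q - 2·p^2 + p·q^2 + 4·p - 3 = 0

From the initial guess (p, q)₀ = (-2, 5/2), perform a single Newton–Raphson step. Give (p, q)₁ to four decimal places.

(-11.4667, -19.5667)

At (-2, 5/2): F = (-11.0000, -41.5000).
Jacobian J = [[q + 1, p], [-2·p·q - 4·p + q^2 + 4, -p^2 + 2·p·q]].
At the point, J = [[3.5000, -2.0000], [28.2500, -14.0000]] (det J = 7.5000).
Solving J·Δ = −F gives Δ = (-9.4667, -22.0667).
Then the next iterate is (p, q)₁ = (-11.4667, -19.5667).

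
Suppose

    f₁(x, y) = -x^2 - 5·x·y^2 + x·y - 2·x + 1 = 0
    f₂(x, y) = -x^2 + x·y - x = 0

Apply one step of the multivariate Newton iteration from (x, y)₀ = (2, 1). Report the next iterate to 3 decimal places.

(0.891, 0.783)

At (2, 1): F = (-15.000, -4.000).
Jacobian J = [[-2·x - 5·y^2 + y - 2, -10·x·y + x], [-2·x + y - 1, x]].
At the point, J = [[-10.000, -18.000], [-4.000, 2.000]] (det J = -92.000).
Solving J·Δ = −F gives Δ = (-1.109, -0.217).
Then the next iterate is (x, y)₁ = (0.891, 0.783).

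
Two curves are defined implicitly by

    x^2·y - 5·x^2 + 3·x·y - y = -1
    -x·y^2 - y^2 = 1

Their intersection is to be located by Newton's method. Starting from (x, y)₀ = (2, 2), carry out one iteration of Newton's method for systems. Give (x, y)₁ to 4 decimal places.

(0.8056, 1.3148)

At (2, 2): F = (-1.0000, -13.0000).
Jacobian J = [[2·x·y - 10·x + 3·y, x^2 + 3·x - 1], [-y^2, -2·x·y - 2·y]].
At the point, J = [[-6.0000, 9.0000], [-4.0000, -12.0000]] (det J = 108.0000).
Solving J·Δ = −F gives Δ = (-1.1944, -0.6852).
Then the next iterate is (x, y)₁ = (0.8056, 1.3148).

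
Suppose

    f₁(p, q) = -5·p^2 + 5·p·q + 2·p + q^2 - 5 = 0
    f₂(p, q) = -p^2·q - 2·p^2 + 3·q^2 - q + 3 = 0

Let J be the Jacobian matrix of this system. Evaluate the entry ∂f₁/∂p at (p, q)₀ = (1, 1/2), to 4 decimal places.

-5.5000

∂f₁/∂p = -10·p + 5·q + 2.
At (1, 1/2) this is -5.5000.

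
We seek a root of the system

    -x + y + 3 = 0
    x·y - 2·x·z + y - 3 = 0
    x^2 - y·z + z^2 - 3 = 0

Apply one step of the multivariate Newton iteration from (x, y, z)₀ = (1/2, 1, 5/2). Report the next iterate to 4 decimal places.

(-1.8696, -4.8696, -0.8261)

At (1/2, 1, 5/2): F = (3.5000, -4.0000, 1.0000).
Jacobian J = [[-1, 1, 0], [y - 2·z, x + 1, -2·x], [2·x, -z, -y + 2·z]].
At the point, J = [[-1.0000, 1.0000, 0.0000], [-4.0000, 1.5000, -1.0000], [1.0000, -2.5000, 4.0000]] (det J = 11.5000).
Solving J·Δ = −F gives Δ = (-2.3696, -5.8696, -3.3261).
Then the next iterate is (x, y, z)₁ = (-1.8696, -4.8696, -0.8261).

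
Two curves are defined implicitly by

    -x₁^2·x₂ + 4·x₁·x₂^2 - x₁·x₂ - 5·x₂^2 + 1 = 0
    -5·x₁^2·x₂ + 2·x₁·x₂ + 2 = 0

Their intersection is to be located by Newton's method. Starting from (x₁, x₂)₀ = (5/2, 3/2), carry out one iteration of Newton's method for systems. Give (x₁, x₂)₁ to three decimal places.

(1.310, 1.640)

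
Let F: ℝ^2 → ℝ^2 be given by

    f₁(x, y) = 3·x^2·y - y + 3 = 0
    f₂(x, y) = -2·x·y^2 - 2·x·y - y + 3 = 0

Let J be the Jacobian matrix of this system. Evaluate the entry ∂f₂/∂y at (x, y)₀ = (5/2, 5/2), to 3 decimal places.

∂f₂/∂y = -4·x·y - 2·x - 1.
At (5/2, 5/2) this is -31.000.

-31.000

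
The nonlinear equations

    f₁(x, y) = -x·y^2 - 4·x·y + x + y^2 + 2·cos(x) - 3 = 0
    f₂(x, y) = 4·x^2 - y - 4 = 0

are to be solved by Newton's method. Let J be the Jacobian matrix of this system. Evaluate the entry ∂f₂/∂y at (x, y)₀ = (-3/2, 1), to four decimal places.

-1.0000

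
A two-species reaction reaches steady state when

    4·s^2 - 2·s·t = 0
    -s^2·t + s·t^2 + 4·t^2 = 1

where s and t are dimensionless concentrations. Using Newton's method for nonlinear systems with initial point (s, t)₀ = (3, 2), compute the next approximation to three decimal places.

At (3, 2): F = (24.000, 9.000).
Jacobian J = [[8·s - 2·t, -2·s], [-2·s·t + t^2, -s^2 + 2·s·t + 8·t]].
At the point, J = [[20.000, -6.000], [-8.000, 19.000]] (det J = 332.000).
Solving J·Δ = −F gives Δ = (-1.536, -1.120).
Then the next iterate is (s, t)₁ = (1.464, 0.880).

(1.464, 0.880)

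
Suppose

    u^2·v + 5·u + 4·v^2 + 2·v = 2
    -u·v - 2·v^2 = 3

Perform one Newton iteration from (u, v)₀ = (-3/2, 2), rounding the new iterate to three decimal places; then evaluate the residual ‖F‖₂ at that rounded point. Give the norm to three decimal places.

2.855

At (-3/2, 2): F = (15.000, -8.000).
Jacobian J = [[2·u·v + 5, u^2 + 8·v + 2], [-v, -u - 4·v]].
At the point, J = [[-1.000, 20.250], [-2.000, -6.500]] (det J = 47.000).
Solving J·Δ = −F gives Δ = (-1.372, -0.809).
Then the next iterate is (u, v)₁ = (-2.872, 1.191).
Re-evaluating at (-2.872, 1.191): F = (1.51975, -2.41641), so ‖F‖₂ = 2.855.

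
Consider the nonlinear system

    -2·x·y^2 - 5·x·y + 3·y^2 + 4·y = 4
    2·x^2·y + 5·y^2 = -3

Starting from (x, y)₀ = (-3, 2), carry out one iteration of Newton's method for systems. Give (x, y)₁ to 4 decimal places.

At (-3, 2): F = (70.0000, 59.0000).
Jacobian J = [[-2·y^2 - 5·y, -4·x·y - 5·x + 6·y + 4], [4·x·y, 2·x^2 + 10·y]].
At the point, J = [[-18.0000, 55.0000], [-24.0000, 38.0000]] (det J = 636.0000).
Solving J·Δ = −F gives Δ = (0.9198, -0.9717).
Then the next iterate is (x, y)₁ = (-2.0802, 1.0283).

(-2.0802, 1.0283)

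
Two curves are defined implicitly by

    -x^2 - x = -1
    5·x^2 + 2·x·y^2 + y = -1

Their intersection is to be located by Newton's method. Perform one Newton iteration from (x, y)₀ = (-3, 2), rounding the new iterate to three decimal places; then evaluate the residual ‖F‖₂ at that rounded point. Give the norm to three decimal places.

5.752

At (-3, 2): F = (-5.000, 24.000).
Jacobian J = [[-2·x - 1, 0], [10·x + 2·y^2, 4·x·y + 1]].
At the point, J = [[5.000, 0.000], [-22.000, -23.000]] (det J = -115.000).
Solving J·Δ = −F gives Δ = (1.000, 0.087).
Then the next iterate is (x, y)₁ = (-2.000, 2.087).
Re-evaluating at (-2.000, 2.087): F = (-1.000, 5.66472), so ‖F‖₂ = 5.752.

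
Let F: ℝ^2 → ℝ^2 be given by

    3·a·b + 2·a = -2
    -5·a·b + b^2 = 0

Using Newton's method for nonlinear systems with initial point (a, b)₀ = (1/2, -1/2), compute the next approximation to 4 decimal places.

(-1.3409, -1.3864)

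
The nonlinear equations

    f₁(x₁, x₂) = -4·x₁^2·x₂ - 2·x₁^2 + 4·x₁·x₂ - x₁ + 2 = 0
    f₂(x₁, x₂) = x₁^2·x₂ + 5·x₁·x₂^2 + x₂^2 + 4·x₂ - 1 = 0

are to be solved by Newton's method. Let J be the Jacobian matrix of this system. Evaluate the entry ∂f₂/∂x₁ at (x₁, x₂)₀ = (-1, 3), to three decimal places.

39.000

∂f₂/∂x₁ = 2·x₁·x₂ + 5·x₂^2.
At (-1, 3) this is 39.000.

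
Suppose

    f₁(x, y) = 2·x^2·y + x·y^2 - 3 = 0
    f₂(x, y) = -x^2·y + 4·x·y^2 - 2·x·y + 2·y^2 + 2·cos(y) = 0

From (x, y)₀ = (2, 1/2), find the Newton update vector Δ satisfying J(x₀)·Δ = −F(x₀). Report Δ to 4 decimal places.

At (2, 1/2): F = (1.5000, 0.255165).
Jacobian J = [[4·x·y + y^2, 2·x^2 + 2·x·y], [-2·x·y + 4·y^2 - 2·y, -x^2 + 8·x·y - 2·x + 4·y - 2·sin(y)]].
At the point, J = [[4.2500, 10.0000], [-2.0000, 1.041149]] (det J = 24.424883).
Solving J·Δ = −F gives Δ = (0.0405, -0.1672).

(0.0405, -0.1672)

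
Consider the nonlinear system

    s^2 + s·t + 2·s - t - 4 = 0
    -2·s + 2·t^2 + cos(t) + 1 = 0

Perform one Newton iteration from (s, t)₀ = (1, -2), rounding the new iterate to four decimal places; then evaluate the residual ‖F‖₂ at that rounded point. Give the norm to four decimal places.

1.4426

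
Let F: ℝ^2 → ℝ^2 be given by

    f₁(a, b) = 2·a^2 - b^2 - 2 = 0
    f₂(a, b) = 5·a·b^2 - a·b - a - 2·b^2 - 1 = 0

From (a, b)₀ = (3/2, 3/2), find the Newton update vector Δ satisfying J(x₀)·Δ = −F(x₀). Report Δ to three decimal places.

(-0.229, -0.375)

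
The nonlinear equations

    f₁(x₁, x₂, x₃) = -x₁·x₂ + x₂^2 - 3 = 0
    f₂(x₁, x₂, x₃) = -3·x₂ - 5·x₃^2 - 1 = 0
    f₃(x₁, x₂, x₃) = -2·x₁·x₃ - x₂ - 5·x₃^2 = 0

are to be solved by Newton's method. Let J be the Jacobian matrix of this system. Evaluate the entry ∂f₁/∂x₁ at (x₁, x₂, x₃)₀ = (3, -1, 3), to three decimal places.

1.000

∂f₁/∂x₁ = -x₂.
At (3, -1, 3) this is 1.000.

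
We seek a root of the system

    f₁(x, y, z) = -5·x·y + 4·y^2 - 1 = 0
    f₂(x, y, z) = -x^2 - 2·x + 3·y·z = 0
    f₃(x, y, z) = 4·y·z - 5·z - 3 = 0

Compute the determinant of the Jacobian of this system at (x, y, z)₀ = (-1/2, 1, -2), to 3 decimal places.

-160.500

J = [[-5·y, -5·x + 8·y, 0], [-2·x - 2, 3·z, 3·y], [0, 4·z, 4·y - 5]].
At the point, J = [[-5.000, 10.500, 0.000], [-1.000, -6.000, 3.000], [0.000, -8.000, -1.000]].
det J = -160.500.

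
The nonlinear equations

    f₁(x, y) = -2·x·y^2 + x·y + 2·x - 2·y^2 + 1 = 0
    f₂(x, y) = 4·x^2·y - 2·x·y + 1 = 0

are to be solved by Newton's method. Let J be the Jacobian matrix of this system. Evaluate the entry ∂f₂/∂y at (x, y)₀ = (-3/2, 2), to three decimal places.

12.000

∂f₂/∂y = 4·x^2 - 2·x.
At (-3/2, 2) this is 12.000.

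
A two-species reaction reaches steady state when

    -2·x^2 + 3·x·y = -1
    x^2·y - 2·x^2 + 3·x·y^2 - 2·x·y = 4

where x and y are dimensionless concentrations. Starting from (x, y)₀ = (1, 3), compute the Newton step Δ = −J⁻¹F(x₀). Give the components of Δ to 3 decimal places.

(-5.125, 5.875)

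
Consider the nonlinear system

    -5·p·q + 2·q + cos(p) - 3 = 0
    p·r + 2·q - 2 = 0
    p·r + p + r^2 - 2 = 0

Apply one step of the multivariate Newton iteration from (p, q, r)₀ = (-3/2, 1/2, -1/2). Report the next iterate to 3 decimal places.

(0.292, 0.592, -1.142)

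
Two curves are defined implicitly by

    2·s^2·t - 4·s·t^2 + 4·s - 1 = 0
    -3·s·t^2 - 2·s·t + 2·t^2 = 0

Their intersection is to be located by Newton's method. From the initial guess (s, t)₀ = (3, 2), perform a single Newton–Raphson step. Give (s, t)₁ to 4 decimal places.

(1.6869, 1.4414)

At (3, 2): F = (-1.0000, -40.0000).
Jacobian J = [[4·s·t - 4·t^2 + 4, 2·s^2 - 8·s·t], [-3·t^2 - 2·t, -6·s·t - 2·s + 4·t]].
At the point, J = [[12.0000, -30.0000], [-16.0000, -34.0000]] (det J = -888.0000).
Solving J·Δ = −F gives Δ = (-1.3131, -0.5586).
Then the next iterate is (s, t)₁ = (1.6869, 1.4414).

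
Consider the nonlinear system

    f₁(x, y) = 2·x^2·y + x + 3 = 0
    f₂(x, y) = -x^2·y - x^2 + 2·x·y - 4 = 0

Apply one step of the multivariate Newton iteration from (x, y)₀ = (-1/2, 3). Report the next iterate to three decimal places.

At (-1/2, 3): F = (4.000, -8.000).
Jacobian J = [[4·x·y + 1, 2·x^2], [-2·x·y - 2·x + 2·y, -x^2 + 2·x]].
At the point, J = [[-5.000, 0.500], [10.000, -1.250]] (det J = 1.250).
Solving J·Δ = −F gives Δ = (0.800, 0.000).
Then the next iterate is (x, y)₁ = (0.300, 3.000).

(0.300, 3.000)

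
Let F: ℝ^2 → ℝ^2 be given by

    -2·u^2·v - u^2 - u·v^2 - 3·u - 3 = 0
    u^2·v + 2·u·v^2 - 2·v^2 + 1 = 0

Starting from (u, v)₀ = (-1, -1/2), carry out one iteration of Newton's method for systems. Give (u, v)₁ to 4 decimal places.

At (-1, -1/2): F = (0.2500, -0.5000).
Jacobian J = [[-4·u·v - 2·u - v^2 - 3, -2·u^2 - 2·u·v], [2·u·v + 2·v^2, u^2 + 4·u·v - 4·v]].
At the point, J = [[-3.2500, -3.0000], [1.5000, 5.0000]] (det J = -11.7500).
Solving J·Δ = −F gives Δ = (-0.0213, 0.1064).
Then the next iterate is (u, v)₁ = (-1.0213, -0.3936).

(-1.0213, -0.3936)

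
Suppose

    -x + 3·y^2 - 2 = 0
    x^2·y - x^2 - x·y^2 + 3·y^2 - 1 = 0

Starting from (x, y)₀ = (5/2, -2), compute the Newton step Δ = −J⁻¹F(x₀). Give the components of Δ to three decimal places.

(-0.780, 0.690)

At (5/2, -2): F = (7.500, -17.750).
Jacobian J = [[-1, 6·y], [2·x·y - 2·x - y^2, x^2 - 2·x·y + 6·y]].
At the point, J = [[-1.000, -12.000], [-19.000, 4.250]] (det J = -232.250).
Solving J·Δ = −F gives Δ = (-0.780, 0.690).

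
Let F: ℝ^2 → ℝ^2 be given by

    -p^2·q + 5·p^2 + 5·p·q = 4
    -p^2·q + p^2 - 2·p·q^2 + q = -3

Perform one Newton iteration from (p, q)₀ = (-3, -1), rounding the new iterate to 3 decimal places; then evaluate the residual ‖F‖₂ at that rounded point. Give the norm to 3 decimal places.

17.959

At (-3, -1): F = (65.000, 26.000).
Jacobian J = [[-2·p·q + 10·p + 5·q, -p^2 + 5·p], [-2·p·q + 2·p - 2·q^2, -p^2 - 4·p·q + 1]].
At the point, J = [[-41.000, -24.000], [-14.000, -20.000]] (det J = 484.000).
Solving J·Δ = −F gives Δ = (1.397, 0.322).
Then the next iterate is (p, q)₁ = (-1.603, -0.678).
Re-evaluating at (-1.603, -0.678): F = (16.02441, 8.10755), so ‖F‖₂ = 17.959.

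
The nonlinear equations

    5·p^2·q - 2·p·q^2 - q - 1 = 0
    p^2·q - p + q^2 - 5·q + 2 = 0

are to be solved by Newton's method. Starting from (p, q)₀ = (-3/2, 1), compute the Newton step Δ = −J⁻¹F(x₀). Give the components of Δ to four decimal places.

(0.4839, -0.2476)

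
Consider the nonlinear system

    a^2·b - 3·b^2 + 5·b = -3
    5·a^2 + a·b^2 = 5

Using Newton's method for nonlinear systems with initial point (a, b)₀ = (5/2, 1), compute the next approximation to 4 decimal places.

At (5/2, 1): F = (11.2500, 28.7500).
Jacobian J = [[2·a·b, a^2 - 6·b + 5], [10·a + b^2, 2·a·b]].
At the point, J = [[5.0000, 5.2500], [26.0000, 5.0000]] (det J = -111.5000).
Solving J·Δ = −F gives Δ = (-0.8492, -1.3341).
Then the next iterate is (a, b)₁ = (1.6508, -0.3341).

(1.6508, -0.3341)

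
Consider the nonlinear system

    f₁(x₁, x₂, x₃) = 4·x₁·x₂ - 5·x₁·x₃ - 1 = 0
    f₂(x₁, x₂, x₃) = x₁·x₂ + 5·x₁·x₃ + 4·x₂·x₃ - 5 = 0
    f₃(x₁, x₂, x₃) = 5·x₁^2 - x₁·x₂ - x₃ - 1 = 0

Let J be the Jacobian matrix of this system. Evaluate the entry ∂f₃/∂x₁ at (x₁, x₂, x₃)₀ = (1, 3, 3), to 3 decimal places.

7.000

∂f₃/∂x₁ = 10·x₁ - x₂.
At (1, 3, 3) this is 7.000.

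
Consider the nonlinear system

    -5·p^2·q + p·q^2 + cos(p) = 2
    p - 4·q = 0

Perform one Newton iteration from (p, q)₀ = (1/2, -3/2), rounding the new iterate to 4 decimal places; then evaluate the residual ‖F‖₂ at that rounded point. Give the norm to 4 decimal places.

1.9171

At (1/2, -3/2): F = (1.877583, 6.5000).
Jacobian J = [[-10·p·q + q^2 - sin(p), -5·p^2 + 2·p·q], [1, -4]].
At the point, J = [[9.270574, -2.7500], [1.0000, -4.0000]] (det J = -34.332298).
Solving J·Δ = −F gives Δ = (0.3019, 1.7005).
Then the next iterate is (p, q)₁ = (0.8019, 0.2005).
Re-evaluating at (0.8019, 0.2005): F = (-1.917072, -0.0001), so ‖F‖₂ = 1.9171.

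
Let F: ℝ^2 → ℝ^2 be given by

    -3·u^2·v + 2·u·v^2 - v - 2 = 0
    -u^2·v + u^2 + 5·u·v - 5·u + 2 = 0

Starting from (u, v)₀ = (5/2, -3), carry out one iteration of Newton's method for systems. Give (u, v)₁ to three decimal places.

At (5/2, -3): F = (102.250, -23.000).
Jacobian J = [[-6·u·v + 2·v^2, -3·u^2 + 4·u·v - 1], [-2·u·v + 2·u + 5·v - 5, -u^2 + 5·u]].
At the point, J = [[63.000, -49.750], [0.000, 6.250]] (det J = 393.750).
Solving J·Δ = −F gives Δ = (1.283, 3.680).
Then the next iterate is (u, v)₁ = (3.783, 0.680).

(3.783, 0.680)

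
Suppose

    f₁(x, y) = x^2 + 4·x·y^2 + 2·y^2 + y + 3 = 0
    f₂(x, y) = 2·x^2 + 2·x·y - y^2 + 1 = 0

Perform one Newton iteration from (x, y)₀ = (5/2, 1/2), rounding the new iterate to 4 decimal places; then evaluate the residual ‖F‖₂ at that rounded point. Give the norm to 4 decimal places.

6.2673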